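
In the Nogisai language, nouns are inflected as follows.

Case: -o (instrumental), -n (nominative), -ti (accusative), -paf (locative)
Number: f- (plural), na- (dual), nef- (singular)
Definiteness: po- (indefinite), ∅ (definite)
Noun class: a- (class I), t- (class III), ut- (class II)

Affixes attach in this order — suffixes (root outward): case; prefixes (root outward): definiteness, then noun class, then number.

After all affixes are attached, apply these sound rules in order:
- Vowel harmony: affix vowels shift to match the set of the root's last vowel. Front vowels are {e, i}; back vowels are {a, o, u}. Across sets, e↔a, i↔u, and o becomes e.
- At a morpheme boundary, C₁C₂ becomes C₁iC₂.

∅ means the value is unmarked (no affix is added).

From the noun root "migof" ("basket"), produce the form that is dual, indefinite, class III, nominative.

natipomigofin

Attach case nominative -n → migofn.
Attach definiteness indefinite po- → pomigofn.
Attach noun class class III t- → tpomigofn.
Attach number dual na- → natpomigofn.
Vowel harmony: no change.
Apply epenthesis: natpomigofn → natipomigofin.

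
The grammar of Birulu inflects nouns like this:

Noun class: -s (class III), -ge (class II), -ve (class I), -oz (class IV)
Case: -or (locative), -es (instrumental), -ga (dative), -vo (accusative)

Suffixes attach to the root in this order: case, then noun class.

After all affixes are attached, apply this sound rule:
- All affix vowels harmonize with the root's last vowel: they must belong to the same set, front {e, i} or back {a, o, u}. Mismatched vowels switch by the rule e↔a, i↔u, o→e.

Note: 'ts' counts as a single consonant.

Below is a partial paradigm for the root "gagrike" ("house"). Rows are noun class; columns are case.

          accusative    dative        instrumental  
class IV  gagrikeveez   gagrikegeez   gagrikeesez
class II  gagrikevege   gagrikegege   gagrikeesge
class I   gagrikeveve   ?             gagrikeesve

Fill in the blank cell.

Attach case dative -ga → gagrikega.
Attach noun class class I -ve → gagrikegave.
Apply vowel harmony: gagrikegave → gagrikegeve.

gagrikegeve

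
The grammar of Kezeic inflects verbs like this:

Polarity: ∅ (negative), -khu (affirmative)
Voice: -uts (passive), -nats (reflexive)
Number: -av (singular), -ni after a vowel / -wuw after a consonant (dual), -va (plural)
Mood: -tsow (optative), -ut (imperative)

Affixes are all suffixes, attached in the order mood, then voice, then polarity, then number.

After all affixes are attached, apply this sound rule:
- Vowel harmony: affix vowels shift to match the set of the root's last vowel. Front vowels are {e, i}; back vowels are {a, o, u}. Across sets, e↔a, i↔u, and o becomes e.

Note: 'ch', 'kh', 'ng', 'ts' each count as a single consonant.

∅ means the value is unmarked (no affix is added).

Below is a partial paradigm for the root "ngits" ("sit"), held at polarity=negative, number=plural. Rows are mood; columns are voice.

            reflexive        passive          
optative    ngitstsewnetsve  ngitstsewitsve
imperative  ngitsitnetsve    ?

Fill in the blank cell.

Attach mood imperative -ut → ngitsut.
Attach voice passive -uts → ngitsututs.
polarity = negative: zero marking, form stays ngitsututs.
Attach number plural -va → ngitsututsva.
Apply vowel harmony: ngitsututsva → ngitsititsve.

ngitsititsve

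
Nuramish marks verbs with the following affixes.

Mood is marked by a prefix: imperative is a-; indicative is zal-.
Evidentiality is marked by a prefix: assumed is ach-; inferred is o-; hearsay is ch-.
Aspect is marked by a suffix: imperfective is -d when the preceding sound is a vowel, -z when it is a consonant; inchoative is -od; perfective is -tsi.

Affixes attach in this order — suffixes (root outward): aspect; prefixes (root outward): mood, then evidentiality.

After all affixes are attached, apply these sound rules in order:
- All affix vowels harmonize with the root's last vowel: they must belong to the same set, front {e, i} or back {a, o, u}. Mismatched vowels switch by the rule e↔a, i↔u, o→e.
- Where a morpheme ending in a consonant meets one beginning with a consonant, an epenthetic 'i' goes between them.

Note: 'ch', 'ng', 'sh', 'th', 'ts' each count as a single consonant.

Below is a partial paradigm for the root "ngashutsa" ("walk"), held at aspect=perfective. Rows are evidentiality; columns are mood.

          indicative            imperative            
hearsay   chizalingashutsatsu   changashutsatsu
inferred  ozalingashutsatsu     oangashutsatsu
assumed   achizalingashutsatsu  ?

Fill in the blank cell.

achangashutsatsu

Attach aspect perfective -tsi → ngashutsatsi.
Attach mood imperative a- → angashutsatsi.
Attach evidentiality assumed ach- → achangashutsatsi.
Apply vowel harmony: achangashutsatsi → achangashutsatsu.
Epenthesis: no change.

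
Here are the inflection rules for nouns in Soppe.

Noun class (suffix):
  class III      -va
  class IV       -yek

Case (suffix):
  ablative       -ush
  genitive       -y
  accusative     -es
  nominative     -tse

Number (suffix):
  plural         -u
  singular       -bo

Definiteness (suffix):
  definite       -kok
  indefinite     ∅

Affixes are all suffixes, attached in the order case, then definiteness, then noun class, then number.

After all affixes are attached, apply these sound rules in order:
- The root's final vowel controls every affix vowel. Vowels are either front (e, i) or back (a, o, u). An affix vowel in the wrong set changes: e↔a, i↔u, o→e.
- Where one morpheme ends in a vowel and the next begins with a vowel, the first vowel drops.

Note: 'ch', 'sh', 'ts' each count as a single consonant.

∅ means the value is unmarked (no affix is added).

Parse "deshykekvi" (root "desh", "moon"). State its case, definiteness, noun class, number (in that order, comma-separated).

genitive, definite, class III, plural

Segment: desh-y-kok-va-u.
case: -y → genitive.
definiteness: -kok → definite.
noun class: -va → class III.
number: -u → plural.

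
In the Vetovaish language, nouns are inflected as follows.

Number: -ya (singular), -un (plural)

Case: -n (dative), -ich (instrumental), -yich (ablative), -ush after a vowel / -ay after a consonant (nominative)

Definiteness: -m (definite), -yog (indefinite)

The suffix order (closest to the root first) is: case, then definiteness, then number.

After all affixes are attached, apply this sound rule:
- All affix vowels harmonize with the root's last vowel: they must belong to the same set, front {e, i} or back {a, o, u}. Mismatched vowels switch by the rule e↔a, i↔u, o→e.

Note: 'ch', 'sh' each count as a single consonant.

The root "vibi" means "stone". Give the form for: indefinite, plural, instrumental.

Attach case instrumental -ich → vibiich.
Attach definiteness indefinite -yog → vibiichyog.
Attach number plural -un → vibiichyogun.
Apply vowel harmony: vibiichyogun → vibiichyegin.

vibiichyegin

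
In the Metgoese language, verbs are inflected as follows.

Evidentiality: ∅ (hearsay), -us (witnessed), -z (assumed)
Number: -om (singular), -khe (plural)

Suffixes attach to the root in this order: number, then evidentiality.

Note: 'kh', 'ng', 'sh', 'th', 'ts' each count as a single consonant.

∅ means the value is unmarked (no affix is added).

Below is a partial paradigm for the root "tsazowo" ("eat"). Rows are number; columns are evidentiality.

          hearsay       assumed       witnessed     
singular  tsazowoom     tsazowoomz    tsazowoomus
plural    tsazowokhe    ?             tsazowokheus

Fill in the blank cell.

Attach number plural -khe → tsazowokhe.
Attach evidentiality assumed -z → tsazowokhez.

tsazowokhez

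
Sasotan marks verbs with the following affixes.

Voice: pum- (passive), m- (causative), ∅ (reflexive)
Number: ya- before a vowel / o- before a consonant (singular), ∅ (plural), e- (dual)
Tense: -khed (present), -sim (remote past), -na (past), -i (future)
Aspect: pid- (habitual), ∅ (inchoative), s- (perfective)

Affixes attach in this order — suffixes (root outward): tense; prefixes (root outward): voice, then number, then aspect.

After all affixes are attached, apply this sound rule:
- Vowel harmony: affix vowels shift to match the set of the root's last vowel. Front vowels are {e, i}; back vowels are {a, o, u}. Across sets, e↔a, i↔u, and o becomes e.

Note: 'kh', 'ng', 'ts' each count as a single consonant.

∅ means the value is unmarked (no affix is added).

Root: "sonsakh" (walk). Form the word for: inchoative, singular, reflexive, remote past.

osonsakhsum

voice = reflexive: zero marking, form stays sonsakh.
Attach tense remote past -sim → sonsakhsim.
Attach number singular o- (before consonant 's') → osonsakhsim.
aspect = inchoative: zero marking, form stays osonsakhsim.
Apply vowel harmony: osonsakhsim → osonsakhsum.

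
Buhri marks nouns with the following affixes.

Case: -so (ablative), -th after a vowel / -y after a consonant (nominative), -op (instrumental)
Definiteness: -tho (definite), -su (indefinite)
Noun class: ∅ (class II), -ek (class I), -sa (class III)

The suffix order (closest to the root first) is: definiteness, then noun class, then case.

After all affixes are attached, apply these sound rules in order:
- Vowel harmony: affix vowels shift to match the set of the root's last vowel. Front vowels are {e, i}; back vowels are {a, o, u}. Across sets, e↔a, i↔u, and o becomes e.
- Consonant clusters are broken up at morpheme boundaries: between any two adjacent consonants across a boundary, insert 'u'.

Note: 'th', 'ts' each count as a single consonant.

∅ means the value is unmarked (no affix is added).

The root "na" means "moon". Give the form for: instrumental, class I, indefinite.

Attach definiteness indefinite -su → nasu.
Attach noun class class I -ek → nasuek.
Attach case instrumental -op → nasuekop.
Apply vowel harmony: nasuekop → nasuakop.
Epenthesis: no change.

nasuakop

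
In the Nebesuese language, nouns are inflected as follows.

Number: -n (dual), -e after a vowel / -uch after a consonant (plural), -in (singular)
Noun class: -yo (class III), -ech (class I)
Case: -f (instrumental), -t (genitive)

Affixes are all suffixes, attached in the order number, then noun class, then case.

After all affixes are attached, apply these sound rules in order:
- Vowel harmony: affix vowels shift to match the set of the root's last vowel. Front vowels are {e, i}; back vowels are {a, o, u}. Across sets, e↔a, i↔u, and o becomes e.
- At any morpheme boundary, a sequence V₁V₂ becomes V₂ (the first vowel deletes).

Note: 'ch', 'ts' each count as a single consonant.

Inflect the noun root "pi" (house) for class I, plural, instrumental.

Attach number plural -e (after vowel 'i') → pie.
Attach noun class class I -ech → pieech.
Attach case instrumental -f → pieechf.
Vowel harmony: no change.
Apply vowel deletion: pieechf → pechf.

pechf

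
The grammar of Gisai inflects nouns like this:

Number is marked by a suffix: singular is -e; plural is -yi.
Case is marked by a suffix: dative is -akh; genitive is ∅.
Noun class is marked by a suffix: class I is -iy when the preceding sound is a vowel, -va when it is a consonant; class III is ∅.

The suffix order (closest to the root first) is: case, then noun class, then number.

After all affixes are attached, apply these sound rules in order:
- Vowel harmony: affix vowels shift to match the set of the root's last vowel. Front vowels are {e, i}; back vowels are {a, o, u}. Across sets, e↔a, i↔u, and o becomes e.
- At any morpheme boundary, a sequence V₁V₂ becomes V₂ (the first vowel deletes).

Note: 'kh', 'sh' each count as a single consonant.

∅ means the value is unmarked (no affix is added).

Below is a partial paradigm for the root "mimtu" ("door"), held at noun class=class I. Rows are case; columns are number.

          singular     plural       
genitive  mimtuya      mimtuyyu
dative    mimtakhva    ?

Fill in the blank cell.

Attach case dative -akh → mimtuakh.
Attach noun class class I -va (after consonant 'kh') → mimtuakhva.
Attach number plural -yi → mimtuakhvayi.
Apply vowel harmony: mimtuakhvayi → mimtuakhvayu.
Apply vowel deletion: mimtuakhvayu → mimtakhvayu.

mimtakhvayu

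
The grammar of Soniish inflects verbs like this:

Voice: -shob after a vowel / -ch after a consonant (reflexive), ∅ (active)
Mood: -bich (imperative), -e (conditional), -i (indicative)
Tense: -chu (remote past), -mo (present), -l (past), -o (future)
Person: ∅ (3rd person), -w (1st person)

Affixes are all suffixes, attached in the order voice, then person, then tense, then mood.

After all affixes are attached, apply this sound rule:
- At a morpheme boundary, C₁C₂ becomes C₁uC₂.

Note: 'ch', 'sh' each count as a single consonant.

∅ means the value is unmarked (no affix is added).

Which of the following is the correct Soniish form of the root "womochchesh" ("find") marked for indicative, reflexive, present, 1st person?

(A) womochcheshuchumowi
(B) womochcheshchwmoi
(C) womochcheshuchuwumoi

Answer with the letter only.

Attach voice reflexive -ch (after consonant 'sh') → womochcheshch.
Attach person 1st person -w → womochcheshchw.
Attach tense present -mo → womochcheshchwmo.
Attach mood indicative -i → womochcheshchwmoi.
Apply epenthesis: womochcheshchwmoi → womochcheshuchuwumoi.
So the correct form is womochcheshuchuwumoi, option (C).
(A) womochcheshuchumowi is wrong: it has the affixes in the wrong order.
(B) womochcheshchwmoi is wrong: it fails to apply the sound rule(s).

C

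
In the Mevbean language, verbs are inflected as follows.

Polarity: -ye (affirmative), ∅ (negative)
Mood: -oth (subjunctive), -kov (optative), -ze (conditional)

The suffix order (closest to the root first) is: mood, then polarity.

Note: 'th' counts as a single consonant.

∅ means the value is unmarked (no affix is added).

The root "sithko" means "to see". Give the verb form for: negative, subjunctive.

sithkooth

Attach mood subjunctive -oth → sithkooth.
polarity = negative: zero marking, form stays sithkooth.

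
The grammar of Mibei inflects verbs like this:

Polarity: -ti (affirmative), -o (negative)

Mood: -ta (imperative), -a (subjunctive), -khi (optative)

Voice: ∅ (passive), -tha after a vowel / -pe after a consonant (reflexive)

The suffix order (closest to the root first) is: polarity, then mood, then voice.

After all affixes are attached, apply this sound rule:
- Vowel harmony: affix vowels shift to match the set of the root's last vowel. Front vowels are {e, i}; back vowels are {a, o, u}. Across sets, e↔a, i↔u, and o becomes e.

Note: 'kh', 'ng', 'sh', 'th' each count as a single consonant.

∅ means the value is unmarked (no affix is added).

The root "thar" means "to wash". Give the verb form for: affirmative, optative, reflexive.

thartukhutha

Attach polarity affirmative -ti → tharti.
Attach mood optative -khi → thartikhi.
Attach voice reflexive -tha (after vowel 'i') → thartikhitha.
Apply vowel harmony: thartikhitha → thartukhutha.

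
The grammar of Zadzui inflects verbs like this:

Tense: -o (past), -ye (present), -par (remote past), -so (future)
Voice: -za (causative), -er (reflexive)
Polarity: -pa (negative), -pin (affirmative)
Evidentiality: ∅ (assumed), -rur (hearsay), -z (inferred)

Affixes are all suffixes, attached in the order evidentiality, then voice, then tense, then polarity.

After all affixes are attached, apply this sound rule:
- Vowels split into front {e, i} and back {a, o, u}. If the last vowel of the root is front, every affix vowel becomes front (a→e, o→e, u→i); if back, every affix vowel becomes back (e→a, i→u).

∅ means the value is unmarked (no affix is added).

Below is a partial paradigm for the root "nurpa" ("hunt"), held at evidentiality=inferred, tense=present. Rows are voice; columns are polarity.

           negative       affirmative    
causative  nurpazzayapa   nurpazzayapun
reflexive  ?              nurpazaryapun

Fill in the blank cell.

Attach evidentiality inferred -z → nurpaz.
Attach voice reflexive -er → nurpazer.
Attach tense present -ye → nurpazerye.
Attach polarity negative -pa → nurpazeryepa.
Apply vowel harmony: nurpazeryepa → nurpazaryapa.

nurpazaryapa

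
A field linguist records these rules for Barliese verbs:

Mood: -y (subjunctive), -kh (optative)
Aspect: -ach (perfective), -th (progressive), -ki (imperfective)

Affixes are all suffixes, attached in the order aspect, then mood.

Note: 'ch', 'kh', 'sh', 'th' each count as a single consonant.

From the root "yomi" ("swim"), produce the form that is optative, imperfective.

yomikikh

Attach aspect imperfective -ki → yomiki.
Attach mood optative -kh → yomikikh.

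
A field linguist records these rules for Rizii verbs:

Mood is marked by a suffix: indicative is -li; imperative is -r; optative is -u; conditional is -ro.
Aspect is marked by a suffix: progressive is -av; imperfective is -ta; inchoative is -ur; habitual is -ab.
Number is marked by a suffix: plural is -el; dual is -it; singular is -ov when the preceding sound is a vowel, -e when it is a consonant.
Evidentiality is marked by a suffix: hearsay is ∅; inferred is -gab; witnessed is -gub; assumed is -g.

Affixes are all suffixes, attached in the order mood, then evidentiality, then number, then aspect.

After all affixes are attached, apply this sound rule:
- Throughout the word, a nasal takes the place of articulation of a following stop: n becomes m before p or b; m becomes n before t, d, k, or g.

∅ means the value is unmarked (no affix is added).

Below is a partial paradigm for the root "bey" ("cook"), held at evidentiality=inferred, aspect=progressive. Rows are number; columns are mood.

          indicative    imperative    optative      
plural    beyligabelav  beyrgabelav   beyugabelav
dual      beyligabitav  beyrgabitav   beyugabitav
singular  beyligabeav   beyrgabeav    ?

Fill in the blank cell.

beyugabeav

Attach mood optative -u → beyu.
Attach evidentiality inferred -gab → beyugab.
Attach number singular -e (after consonant 'b') → beyugabe.
Attach aspect progressive -av → beyugabeav.
Nasal assimilation: no change.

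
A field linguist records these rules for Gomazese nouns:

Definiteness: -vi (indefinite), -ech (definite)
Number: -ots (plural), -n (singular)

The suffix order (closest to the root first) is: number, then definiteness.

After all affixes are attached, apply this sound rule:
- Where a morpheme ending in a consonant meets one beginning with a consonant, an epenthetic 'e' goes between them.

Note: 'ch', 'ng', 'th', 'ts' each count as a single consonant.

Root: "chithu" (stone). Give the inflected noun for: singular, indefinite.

chithunevi

Attach number singular -n → chithun.
Attach definiteness indefinite -vi → chithunvi.
Apply epenthesis: chithunvi → chithunevi.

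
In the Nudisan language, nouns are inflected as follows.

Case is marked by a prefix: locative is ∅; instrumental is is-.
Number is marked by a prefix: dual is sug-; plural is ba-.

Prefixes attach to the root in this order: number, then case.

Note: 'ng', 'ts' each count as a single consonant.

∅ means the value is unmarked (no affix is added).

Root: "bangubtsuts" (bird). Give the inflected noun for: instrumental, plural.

Attach number plural ba- → babangubtsuts.
Attach case instrumental is- → isbabangubtsuts.

isbabangubtsuts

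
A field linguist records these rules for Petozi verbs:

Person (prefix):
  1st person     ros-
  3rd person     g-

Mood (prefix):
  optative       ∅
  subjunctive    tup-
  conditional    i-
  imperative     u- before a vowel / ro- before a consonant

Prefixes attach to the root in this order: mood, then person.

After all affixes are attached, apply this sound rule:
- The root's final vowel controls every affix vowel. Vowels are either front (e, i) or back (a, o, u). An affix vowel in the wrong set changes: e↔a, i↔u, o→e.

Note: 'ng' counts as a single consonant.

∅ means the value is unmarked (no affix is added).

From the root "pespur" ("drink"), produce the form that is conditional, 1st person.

Attach mood conditional i- → ipespur.
Attach person 1st person ros- → rosipespur.
Apply vowel harmony: rosipespur → rosupespur.

rosupespur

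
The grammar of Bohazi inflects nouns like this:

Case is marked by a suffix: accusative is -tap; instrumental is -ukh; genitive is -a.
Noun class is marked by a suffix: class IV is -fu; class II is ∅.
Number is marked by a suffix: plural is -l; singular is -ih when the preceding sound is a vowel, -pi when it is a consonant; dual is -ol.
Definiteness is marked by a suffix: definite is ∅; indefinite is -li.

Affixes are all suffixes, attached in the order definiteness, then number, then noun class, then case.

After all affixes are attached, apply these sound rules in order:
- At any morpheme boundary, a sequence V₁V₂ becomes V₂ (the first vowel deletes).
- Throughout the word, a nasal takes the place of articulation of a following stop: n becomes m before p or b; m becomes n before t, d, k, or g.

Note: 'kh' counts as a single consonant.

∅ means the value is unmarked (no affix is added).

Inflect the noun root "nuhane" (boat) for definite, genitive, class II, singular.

nuhaniha

definiteness = definite: zero marking, form stays nuhane.
Attach number singular -ih (after vowel 'e') → nuhaneih.
noun class = class II: zero marking, form stays nuhaneih.
Attach case genitive -a → nuhaneiha.
Apply vowel deletion: nuhaneiha → nuhaniha.
Nasal assimilation: no change.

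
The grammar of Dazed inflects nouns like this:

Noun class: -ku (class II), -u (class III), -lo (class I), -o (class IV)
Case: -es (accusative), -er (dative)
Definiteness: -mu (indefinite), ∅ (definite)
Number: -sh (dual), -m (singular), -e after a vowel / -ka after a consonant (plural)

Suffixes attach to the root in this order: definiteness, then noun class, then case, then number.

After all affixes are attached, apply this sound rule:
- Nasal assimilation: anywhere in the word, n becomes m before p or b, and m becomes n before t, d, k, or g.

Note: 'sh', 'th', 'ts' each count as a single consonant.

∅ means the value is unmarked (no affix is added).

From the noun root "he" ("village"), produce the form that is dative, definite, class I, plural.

heloerka

definiteness = definite: zero marking, form stays he.
Attach noun class class I -lo → helo.
Attach case dative -er → heloer.
Attach number plural -ka (after consonant 'r') → heloerka.
Nasal assimilation: no change.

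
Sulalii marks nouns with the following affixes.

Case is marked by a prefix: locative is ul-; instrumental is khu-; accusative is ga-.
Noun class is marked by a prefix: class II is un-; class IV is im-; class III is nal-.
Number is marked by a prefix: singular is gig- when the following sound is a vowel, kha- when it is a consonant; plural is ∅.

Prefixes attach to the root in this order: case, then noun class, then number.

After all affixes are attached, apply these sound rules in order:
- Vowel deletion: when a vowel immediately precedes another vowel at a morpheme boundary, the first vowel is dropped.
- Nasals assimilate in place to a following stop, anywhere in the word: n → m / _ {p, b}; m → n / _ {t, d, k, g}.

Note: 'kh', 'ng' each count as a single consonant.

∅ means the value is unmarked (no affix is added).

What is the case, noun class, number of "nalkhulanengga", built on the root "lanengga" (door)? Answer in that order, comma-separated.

Segment: nal-khu-lanengga.
case: khu- → instrumental.
noun class: nal- → class III.
number: ∅ → plural.

instrumental, class III, plural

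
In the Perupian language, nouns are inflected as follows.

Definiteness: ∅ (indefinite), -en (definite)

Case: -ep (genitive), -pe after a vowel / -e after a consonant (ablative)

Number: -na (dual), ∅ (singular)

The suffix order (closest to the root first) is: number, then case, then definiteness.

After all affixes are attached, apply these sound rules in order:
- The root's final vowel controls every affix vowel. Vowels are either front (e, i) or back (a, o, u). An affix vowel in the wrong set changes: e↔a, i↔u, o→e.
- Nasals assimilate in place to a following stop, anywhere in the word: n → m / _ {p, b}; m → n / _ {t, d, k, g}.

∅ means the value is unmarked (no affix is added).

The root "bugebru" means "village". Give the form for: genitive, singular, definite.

bugebruapan

number = singular: zero marking, form stays bugebru.
Attach case genitive -ep → bugebruep.
Attach definiteness definite -en → bugebruepen.
Apply vowel harmony: bugebruepen → bugebruapan.
Nasal assimilation: no change.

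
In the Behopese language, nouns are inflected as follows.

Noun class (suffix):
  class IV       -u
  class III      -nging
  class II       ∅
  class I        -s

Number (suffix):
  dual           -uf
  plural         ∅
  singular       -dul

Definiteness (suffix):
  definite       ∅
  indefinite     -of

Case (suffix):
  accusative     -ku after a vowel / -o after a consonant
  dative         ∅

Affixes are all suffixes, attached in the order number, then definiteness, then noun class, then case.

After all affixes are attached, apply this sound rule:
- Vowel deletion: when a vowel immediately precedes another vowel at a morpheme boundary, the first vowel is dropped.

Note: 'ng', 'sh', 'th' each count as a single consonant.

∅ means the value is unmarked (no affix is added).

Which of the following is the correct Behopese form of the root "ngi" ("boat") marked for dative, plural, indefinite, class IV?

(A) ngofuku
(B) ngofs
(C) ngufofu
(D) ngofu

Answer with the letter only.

number = plural: zero marking, form stays ngi.
Attach definiteness indefinite -of → ngiof.
Attach noun class class IV -u → ngiofu.
case = dative: zero marking, form stays ngiofu.
Apply vowel deletion: ngiofu → ngofu.
So the correct form is ngofu, option (D).
(B) ngofs is wrong: it uses class I instead of class IV for noun class.
(A) ngofuku is wrong: it uses accusative instead of dative for case.
(C) ngufofu is wrong: it uses dual instead of plural for number.

D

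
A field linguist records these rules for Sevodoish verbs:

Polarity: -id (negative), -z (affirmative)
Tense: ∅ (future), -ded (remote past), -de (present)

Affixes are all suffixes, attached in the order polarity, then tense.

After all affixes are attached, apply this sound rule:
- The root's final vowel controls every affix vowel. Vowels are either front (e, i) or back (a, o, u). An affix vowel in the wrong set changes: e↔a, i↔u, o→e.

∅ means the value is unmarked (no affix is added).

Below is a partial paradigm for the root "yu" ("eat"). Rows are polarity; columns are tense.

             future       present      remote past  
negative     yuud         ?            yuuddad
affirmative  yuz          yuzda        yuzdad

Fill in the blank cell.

yuudda

Attach polarity negative -id → yuid.
Attach tense present -de → yuidde.
Apply vowel harmony: yuidde → yuudda.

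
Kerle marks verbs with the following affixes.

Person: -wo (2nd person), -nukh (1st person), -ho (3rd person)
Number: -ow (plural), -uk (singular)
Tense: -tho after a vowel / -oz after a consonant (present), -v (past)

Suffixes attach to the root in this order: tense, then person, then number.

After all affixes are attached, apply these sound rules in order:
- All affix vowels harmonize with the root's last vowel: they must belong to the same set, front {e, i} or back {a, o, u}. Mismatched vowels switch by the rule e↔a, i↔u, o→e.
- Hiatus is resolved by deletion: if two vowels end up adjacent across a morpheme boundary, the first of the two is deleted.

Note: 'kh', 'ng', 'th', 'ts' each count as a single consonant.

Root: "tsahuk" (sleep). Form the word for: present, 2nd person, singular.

tsahukozwuk

Attach tense present -oz (after consonant 'k') → tsahukoz.
Attach person 2nd person -wo → tsahukozwo.
Attach number singular -uk → tsahukozwouk.
Vowel harmony: no change.
Apply vowel deletion: tsahukozwouk → tsahukozwuk.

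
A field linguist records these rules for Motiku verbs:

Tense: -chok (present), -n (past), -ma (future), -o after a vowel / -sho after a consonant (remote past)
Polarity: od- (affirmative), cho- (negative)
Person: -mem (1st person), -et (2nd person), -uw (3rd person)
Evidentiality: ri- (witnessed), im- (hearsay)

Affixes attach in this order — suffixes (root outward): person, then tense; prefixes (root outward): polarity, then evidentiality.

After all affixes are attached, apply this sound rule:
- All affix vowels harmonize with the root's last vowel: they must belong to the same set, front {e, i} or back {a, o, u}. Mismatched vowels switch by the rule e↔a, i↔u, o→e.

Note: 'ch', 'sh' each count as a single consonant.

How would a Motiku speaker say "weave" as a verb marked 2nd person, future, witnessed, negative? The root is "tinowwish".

richetinowwishetme

Attach polarity negative cho- → chotinowwish.
Attach person 2nd person -et → chotinowwishet.
Attach tense future -ma → chotinowwishetma.
Attach evidentiality witnessed ri- → richotinowwishetma.
Apply vowel harmony: richotinowwishetma → richetinowwishetme.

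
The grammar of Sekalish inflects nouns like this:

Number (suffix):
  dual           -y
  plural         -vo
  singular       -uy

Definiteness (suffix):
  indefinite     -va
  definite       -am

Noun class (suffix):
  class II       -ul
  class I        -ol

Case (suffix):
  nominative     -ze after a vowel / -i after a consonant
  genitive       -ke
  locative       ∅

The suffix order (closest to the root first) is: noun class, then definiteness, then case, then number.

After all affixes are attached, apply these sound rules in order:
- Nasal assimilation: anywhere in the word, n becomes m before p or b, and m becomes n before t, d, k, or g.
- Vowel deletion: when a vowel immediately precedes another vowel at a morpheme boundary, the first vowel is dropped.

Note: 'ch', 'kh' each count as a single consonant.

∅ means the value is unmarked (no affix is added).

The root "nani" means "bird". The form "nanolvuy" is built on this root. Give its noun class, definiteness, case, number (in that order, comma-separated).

class I, indefinite, locative, singular

Segment: nani-ol-va-uy.
noun class: -ol → class I.
definiteness: -va → indefinite.
case: ∅ → locative.
number: -uy → singular.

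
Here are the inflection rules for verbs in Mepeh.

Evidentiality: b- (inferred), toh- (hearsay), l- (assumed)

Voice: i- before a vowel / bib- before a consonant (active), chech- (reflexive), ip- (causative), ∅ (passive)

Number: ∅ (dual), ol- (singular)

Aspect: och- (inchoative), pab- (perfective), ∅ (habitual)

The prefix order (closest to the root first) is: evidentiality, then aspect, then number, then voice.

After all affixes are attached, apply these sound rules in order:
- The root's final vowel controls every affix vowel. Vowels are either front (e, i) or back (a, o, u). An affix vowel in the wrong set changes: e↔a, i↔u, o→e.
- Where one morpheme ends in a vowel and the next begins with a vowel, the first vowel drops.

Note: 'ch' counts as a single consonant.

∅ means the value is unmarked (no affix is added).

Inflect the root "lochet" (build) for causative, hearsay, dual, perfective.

Attach evidentiality hearsay toh- → tohlochet.
Attach aspect perfective pab- → pabtohlochet.
number = dual: zero marking, form stays pabtohlochet.
Attach voice causative ip- → ippabtohlochet.
Apply vowel harmony: ippabtohlochet → ippebtehlochet.
Vowel deletion: no change.

ippebtehlochet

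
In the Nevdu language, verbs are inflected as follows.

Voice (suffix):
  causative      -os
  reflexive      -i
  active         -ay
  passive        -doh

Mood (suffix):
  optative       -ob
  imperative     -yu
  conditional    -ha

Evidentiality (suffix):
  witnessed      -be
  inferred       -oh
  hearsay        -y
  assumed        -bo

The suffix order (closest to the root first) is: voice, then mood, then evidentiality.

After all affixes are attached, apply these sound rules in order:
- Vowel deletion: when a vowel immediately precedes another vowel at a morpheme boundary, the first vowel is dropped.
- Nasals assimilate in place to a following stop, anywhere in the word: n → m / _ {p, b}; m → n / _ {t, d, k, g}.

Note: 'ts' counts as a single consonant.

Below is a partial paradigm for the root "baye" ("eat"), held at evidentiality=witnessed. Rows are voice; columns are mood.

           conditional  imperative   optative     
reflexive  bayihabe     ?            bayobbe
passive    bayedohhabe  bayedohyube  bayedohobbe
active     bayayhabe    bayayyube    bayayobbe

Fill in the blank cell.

bayiyube

Attach voice reflexive -i → bayei.
Attach mood imperative -yu → bayeiyu.
Attach evidentiality witnessed -be → bayeiyube.
Apply vowel deletion: bayeiyube → bayiyube.
Nasal assimilation: no change.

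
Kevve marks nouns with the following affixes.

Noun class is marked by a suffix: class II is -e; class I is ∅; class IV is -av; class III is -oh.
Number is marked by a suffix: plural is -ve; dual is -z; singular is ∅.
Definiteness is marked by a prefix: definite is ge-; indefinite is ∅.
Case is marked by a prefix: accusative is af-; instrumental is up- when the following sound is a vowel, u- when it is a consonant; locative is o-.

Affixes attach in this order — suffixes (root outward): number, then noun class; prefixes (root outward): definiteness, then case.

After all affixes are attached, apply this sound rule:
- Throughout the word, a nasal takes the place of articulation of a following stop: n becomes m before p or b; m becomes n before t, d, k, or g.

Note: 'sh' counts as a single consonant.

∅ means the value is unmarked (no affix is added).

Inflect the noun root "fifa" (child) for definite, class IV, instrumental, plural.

ugefifaveav

Attach number plural -ve → fifave.
Attach noun class class IV -av → fifaveav.
Attach definiteness definite ge- → gefifaveav.
Attach case instrumental u- (before consonant 'g') → ugefifaveav.
Nasal assimilation: no change.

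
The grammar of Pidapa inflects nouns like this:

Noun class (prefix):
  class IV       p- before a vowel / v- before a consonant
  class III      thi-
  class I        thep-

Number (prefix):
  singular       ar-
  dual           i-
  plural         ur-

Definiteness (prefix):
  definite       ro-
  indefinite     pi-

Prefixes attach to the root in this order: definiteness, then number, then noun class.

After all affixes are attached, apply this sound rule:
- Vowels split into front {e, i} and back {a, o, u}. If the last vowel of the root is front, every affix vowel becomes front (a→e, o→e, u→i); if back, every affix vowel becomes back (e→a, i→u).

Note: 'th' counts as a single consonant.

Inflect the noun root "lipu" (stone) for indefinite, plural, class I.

Attach definiteness indefinite pi- → pilipu.
Attach number plural ur- → urpilipu.
Attach noun class class I thep- → thepurpilipu.
Apply vowel harmony: thepurpilipu → thapurpulipu.

thapurpulipu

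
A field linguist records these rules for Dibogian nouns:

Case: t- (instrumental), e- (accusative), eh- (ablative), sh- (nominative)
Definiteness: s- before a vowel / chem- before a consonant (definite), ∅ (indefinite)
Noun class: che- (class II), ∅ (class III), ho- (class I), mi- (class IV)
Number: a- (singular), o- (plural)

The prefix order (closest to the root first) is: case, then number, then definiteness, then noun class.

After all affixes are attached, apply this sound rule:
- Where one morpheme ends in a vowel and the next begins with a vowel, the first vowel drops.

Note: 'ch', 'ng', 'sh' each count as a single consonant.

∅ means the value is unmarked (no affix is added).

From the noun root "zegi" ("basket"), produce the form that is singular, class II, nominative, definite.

chesashzegi

Attach case nominative sh- → shzegi.
Attach number singular a- → ashzegi.
Attach definiteness definite s- (before vowel 'a') → sashzegi.
Attach noun class class II che- → chesashzegi.
Vowel deletion: no change.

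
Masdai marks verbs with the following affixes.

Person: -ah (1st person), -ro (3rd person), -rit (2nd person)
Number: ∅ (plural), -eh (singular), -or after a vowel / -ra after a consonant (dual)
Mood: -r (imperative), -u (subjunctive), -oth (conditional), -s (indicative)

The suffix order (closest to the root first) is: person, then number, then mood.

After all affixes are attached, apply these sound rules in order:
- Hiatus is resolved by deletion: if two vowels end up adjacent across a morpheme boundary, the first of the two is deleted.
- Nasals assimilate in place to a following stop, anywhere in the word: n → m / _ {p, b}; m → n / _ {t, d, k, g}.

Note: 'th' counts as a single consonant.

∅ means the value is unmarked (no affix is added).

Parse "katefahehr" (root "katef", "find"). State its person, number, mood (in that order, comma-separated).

Segment: katef-ah-eh-r.
person: -ah → 1st person.
number: -eh → singular.
mood: -r → imperative.

1st person, singular, imperative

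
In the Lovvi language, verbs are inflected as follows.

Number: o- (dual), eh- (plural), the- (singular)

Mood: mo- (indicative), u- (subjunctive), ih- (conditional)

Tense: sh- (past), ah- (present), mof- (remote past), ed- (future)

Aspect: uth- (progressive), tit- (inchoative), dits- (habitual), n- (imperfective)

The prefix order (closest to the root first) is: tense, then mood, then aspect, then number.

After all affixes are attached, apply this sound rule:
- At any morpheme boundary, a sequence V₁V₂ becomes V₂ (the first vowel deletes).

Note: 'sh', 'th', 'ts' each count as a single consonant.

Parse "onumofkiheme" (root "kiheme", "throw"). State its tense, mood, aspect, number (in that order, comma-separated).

remote past, subjunctive, imperfective, dual

Segment: o-n-u-mof-kiheme.
tense: mof- → remote past.
mood: u- → subjunctive.
aspect: n- → imperfective.
number: o- → dual.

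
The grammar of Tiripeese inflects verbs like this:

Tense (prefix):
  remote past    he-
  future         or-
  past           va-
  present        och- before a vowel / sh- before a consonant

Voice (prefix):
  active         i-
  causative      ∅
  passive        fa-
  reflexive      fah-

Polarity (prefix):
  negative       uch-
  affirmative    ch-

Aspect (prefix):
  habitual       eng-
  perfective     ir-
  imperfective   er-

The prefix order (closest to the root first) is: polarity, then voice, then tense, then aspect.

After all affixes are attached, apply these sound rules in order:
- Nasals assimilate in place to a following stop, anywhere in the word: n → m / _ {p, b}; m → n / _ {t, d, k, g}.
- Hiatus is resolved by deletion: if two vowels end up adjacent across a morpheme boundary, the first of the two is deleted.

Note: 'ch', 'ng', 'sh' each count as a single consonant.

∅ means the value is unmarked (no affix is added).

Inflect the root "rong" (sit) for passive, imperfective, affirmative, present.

ershfachrong

Attach polarity affirmative ch- → chrong.
Attach voice passive fa- → fachrong.
Attach tense present sh- (before consonant 'f') → shfachrong.
Attach aspect imperfective er- → ershfachrong.
Nasal assimilation: no change.
Vowel deletion: no change.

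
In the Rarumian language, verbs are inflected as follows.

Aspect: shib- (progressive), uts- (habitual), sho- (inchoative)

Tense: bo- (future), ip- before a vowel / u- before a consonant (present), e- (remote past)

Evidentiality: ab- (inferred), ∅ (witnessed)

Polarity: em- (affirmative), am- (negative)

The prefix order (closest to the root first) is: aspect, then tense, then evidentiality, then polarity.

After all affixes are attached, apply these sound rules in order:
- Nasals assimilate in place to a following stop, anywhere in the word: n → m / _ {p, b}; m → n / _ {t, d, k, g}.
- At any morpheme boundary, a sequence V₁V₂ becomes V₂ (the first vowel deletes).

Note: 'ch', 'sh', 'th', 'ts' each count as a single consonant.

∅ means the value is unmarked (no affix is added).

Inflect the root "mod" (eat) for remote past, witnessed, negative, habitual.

Attach aspect habitual uts- → utsmod.
Attach tense remote past e- → eutsmod.
evidentiality = witnessed: zero marking, form stays eutsmod.
Attach polarity negative am- → ameutsmod.
Nasal assimilation: no change.
Apply vowel deletion: ameutsmod → amutsmod.

amutsmod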